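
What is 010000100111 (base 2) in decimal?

Sum of powers of 2 for each 1-bit:
2^0 + 2^1 + 2^2 + 2^5 + 2^10
= 1 + 2 + 4 + 32 + 1024
= 1063



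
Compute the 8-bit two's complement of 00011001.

Original: 00011001
Step 1 - Invert all bits: 11100110
Step 2 - Add 1: 11100111
Verification: 00011001 + 11100111 = 100000000; discarding the end carry (carry out of the top bit) leaves the 8-bit value 00000000, as required for x + (-x)



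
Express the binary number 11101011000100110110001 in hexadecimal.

Group into 4-bit nibbles from right:
  0111 = 7
  0101 = 5
  1000 = 8
  1001 = 9
  1011 = B
  0001 = 1
Result: 7589B1



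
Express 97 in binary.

Using repeated division by 2:
97 ÷ 2 = 48 remainder 1
48 ÷ 2 = 24 remainder 0
24 ÷ 2 = 12 remainder 0
12 ÷ 2 = 6 remainder 0
6 ÷ 2 = 3 remainder 0
3 ÷ 2 = 1 remainder 1
1 ÷ 2 = 0 remainder 1
Reading remainders bottom to top: 1100001



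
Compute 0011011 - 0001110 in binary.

Method 1 - Direct subtraction (column by column from the right: bit − bit − borrow-in; if negative, add 2 and borrow 1 from the next column):
borrow: 0011000
        0011011
-       0001110
---------------
        0001101

Method 2 - Add two's complement:
Two's complement of 0001110: invert → 1110001, add 1 → 1110010
  0011011
+ 1110010
---------
 10001101  (end carry out of the top bit = 1)
Discarding the end carry: 0001101
Decimal check:
  0011011 = 16 + 8 + 2 + 1 = 27
  0001110 = 8 + 4 + 2 = 14
  27 - 14 = 13, and 0001101 = 8 + 4 + 1 = 13 ✓



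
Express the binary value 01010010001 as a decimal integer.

Sum of powers of 2 for each 1-bit:
2^0 + 2^4 + 2^7 + 2^9
= 1 + 16 + 128 + 512
= 657



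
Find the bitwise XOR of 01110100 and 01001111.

XOR: 1 when bits differ
  01110100
^ 01001111
----------
  00111011
Decimal: 116 ^ 79 = 59



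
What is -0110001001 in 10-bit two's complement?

Original: 0110001001
Step 1 - Invert all bits: 1001110110
Step 2 - Add 1: 1001110111
Verification: 0110001001 + 1001110111 = 10000000000; discarding the end carry (carry out of the top bit) leaves the 10-bit value 0000000000, as required for x + (-x)



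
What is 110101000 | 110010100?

OR: 1 when either bit is 1
  110101000
| 110010100
-----------
  110111100
Decimal: 424 | 404 = 444



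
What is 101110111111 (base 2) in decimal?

Sum of powers of 2 for each 1-bit:
2^0 + 2^1 + 2^2 + 2^3 + 2^4 + 2^5 + 2^7 + 2^8 + 2^9 + 2^11
= 1 + 2 + 4 + 8 + 16 + 32 + 128 + 256 + 512 + 2048
= 3007



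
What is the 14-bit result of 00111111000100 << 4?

Original: 00111111000100 (decimal 4036)
Shift left by 4 positions
Append 4 zeros on the right and drop the 4 high bits that overflow the 14-bit width
Result: 11110001000000 (decimal 15424)
Equivalent: 4036 << 4 = 4036 × 2^4 = 64576, truncated to 14 bits = 15424



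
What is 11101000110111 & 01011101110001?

AND: 1 only when both bits are 1
  11101000110111
& 01011101110001
----------------
  01001000110001
Decimal: 14903 & 6001 = 4657



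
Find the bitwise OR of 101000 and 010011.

OR: 1 when either bit is 1
  101000
| 010011
--------
  111011
Decimal: 40 | 19 = 59



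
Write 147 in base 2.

Using repeated division by 2:
147 ÷ 2 = 73 remainder 1
73 ÷ 2 = 36 remainder 1
36 ÷ 2 = 18 remainder 0
18 ÷ 2 = 9 remainder 0
9 ÷ 2 = 4 remainder 1
4 ÷ 2 = 2 remainder 0
2 ÷ 2 = 1 remainder 0
1 ÷ 2 = 0 remainder 1
Reading remainders bottom to top: 10010011



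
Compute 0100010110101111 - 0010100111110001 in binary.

Method 1 - Direct subtraction (column by column from the right: bit − bit − borrow-in; if negative, add 2 and borrow 1 from the next column):
borrow: 0111011111100000
        0100010110101111
-       0010100111110001
------------------------
        0001101110111110

Method 2 - Add two's complement:
Two's complement of 0010100111110001: invert → 1101011000001110, add 1 → 1101011000001111
  0100010110101111
+ 1101011000001111
------------------
 10001101110111110  (end carry out of the top bit = 1)
Discarding the end carry: 0001101110111110
Decimal check:
  0100010110101111 = 16384 + 1024 + 256 + 128 + 32 + 8 + 4 + 2 + 1 = 17839
  0010100111110001 = 8192 + 2048 + 256 + 128 + 64 + 32 + 16 + 1 = 10737
  17839 - 10737 = 7102, and 0001101110111110 = 4096 + 2048 + 512 + 256 + 128 + 32 + 16 + 8 + 4 + 2 = 7102 ✓



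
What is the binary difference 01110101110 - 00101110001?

Method 1 - Direct subtraction (column by column from the right: bit − bit − borrow-in; if negative, add 2 and borrow 1 from the next column):
borrow: 00011100010
        01110101110
-       00101110001
-------------------
        01000111101

Method 2 - Add two's complement:
Two's complement of 00101110001: invert → 11010001110, add 1 → 11010001111
  01110101110
+ 11010001111
-------------
 101000111101  (end carry out of the top bit = 1)
Discarding the end carry: 01000111101
Decimal check:
  01110101110 = 512 + 256 + 128 + 32 + 8 + 4 + 2 = 942
  00101110001 = 256 + 64 + 32 + 16 + 1 = 369
  942 - 369 = 573, and 01000111101 = 512 + 32 + 16 + 8 + 4 + 1 = 573 ✓



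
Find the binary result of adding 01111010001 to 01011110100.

Add column by column from the right: bit + bit + carry-in; write the sum mod 2, carry 1 when the sum is 2 or 3.
carry:  11111100000
        01111010001
+       01011110100
-------------------
       011011000101
(the carry out of the leftmost column, 0, becomes the leading bit)
Decimal check:
  01111010001 = 512 + 256 + 128 + 64 + 16 + 1 = 977
  01011110100 = 512 + 128 + 64 + 32 + 16 + 4 = 756
  977 + 756 = 1733, and 011011000101 = 1024 + 512 + 128 + 64 + 4 + 1 = 1733 ✓



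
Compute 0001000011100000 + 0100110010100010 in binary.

Add column by column from the right: bit + bit + carry-in; write the sum mod 2, carry 1 when the sum is 2 or 3.
carry:  0000000111000000
        0001000011100000
+       0100110010100010
------------------------
       00101110110000010
(the carry out of the leftmost column, 0, becomes the leading bit)
Decimal check:
  0001000011100000 = 4096 + 128 + 64 + 32 = 4320
  0100110010100010 = 16384 + 2048 + 1024 + 128 + 32 + 2 = 19618
  4320 + 19618 = 23938, and 00101110110000010 = 16384 + 4096 + 2048 + 1024 + 256 + 128 + 2 = 23938 ✓



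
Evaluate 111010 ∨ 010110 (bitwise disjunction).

OR: 1 when either bit is 1
  111010
| 010110
--------
  111110
Decimal: 58 | 22 = 62



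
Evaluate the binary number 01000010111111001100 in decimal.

Sum of powers of 2 for each 1-bit:
2^2 + 2^3 + 2^6 + 2^7 + 2^8 + 2^9 + 2^10 + 2^11 + 2^13 + 2^18
= 4 + 8 + 64 + 128 + 256 + 512 + 1024 + 2048 + 8192 + 262144
= 274380



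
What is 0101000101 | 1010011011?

OR: 1 when either bit is 1
  0101000101
| 1010011011
------------
  1111011111
Decimal: 325 | 667 = 991



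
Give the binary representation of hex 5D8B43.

Convert each hex digit to 4 bits:
  5 = 0101
  D = 1101
  8 = 1000
  B = 1011
  4 = 0100
  3 = 0011
Concatenate: 010111011000101101000011



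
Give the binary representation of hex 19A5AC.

Convert each hex digit to 4 bits:
  1 = 0001
  9 = 1001
  A = 1010
  5 = 0101
  A = 1010
  C = 1100
Concatenate: 000110011010010110101100



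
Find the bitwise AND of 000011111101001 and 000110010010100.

AND: 1 only when both bits are 1
  000011111101001
& 000110010010100
-----------------
  000010010000000
Decimal: 2025 & 3220 = 1152



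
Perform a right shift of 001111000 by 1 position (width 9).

Original: 001111000 (decimal 120)
Shift right by 1 position
Drop the 1 low bit; fill with zero on the left
Result: 000111100 (decimal 60)
Equivalent: 120 >> 1 = 120 ÷ 2^1 = 60



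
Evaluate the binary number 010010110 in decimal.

Sum of powers of 2 for each 1-bit:
2^1 + 2^2 + 2^4 + 2^7
= 2 + 4 + 16 + 128
= 150



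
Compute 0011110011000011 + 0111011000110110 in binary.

Add column by column from the right: bit + bit + carry-in; write the sum mod 2, carry 1 when the sum is 2 or 3.
carry:  1111100000001100
        0011110011000011
+       0111011000110110
------------------------
       01011001011111001
(the carry out of the leftmost column, 0, becomes the leading bit)
Decimal check:
  0011110011000011 = 8192 + 4096 + 2048 + 1024 + 128 + 64 + 2 + 1 = 15555
  0111011000110110 = 16384 + 8192 + 4096 + 1024 + 512 + 32 + 16 + 4 + 2 = 30262
  15555 + 30262 = 45817, and 01011001011111001 = 32768 + 8192 + 4096 + 512 + 128 + 64 + 32 + 16 + 8 + 1 = 45817 ✓



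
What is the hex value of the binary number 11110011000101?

Group into 4-bit nibbles from right:
  0011 = 3
  1100 = C
  1100 = C
  0101 = 5
Result: 3CC5



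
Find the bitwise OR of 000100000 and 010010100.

OR: 1 when either bit is 1
  000100000
| 010010100
-----------
  010110100
Decimal: 32 | 148 = 180



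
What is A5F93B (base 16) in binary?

Convert each hex digit to 4 bits:
  A = 1010
  5 = 0101
  F = 1111
  9 = 1001
  3 = 0011
  B = 1011
Concatenate: 101001011111100100111011



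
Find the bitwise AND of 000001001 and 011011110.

AND: 1 only when both bits are 1
  000001001
& 011011110
-----------
  000001000
Decimal: 9 & 222 = 8



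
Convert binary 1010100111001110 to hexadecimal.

Group into 4-bit nibbles from right:
  1010 = A
  1001 = 9
  1100 = C
  1110 = E
Result: A9CE



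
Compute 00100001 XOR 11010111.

XOR: 1 when bits differ
  00100001
^ 11010111
----------
  11110110
Decimal: 33 ^ 215 = 246



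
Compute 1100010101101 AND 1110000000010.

AND: 1 only when both bits are 1
  1100010101101
& 1110000000010
---------------
  1100000000000
Decimal: 6317 & 7170 = 6144



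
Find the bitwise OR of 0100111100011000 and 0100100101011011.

OR: 1 when either bit is 1
  0100111100011000
| 0100100101011011
------------------
  0100111101011011
Decimal: 20248 | 18779 = 20315



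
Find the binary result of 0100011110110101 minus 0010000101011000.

Method 1 - Direct subtraction (column by column from the right: bit − bit − borrow-in; if negative, add 2 and borrow 1 from the next column):
borrow: 0100000010110000
        0100011110110101
-       0010000101011000
------------------------
        0010011001011101

Method 2 - Add two's complement:
Two's complement of 0010000101011000: invert → 1101111010100111, add 1 → 1101111010101000
  0100011110110101
+ 1101111010101000
------------------
 10010011001011101  (end carry out of the top bit = 1)
Discarding the end carry: 0010011001011101
Decimal check:
  0100011110110101 = 16384 + 1024 + 512 + 256 + 128 + 32 + 16 + 4 + 1 = 18357
  0010000101011000 = 8192 + 256 + 64 + 16 + 8 = 8536
  18357 - 8536 = 9821, and 0010011001011101 = 8192 + 1024 + 512 + 64 + 16 + 8 + 4 + 1 = 9821 ✓



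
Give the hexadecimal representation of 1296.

Using repeated division by 16 (digits 10–15 are A–F):
1296 ÷ 16 = 81 remainder 0
81 ÷ 16 = 5 remainder 1
5 ÷ 16 = 0 remainder 5
Reading remainders bottom to top: 510



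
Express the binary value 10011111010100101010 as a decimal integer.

Sum of powers of 2 for each 1-bit:
2^1 + 2^3 + 2^5 + 2^8 + 2^10 + 2^12 + 2^13 + 2^14 + 2^15 + 2^16 + 2^19
= 2 + 8 + 32 + 256 + 1024 + 4096 + 8192 + 16384 + 32768 + 65536 + 524288
= 652586



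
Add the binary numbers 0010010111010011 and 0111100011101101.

Add column by column from the right: bit + bit + carry-in; write the sum mod 2, carry 1 when the sum is 2 or 3.
carry:  1100001111111110
        0010010111010011
+       0111100011101101
------------------------
       01001111011000000
(the carry out of the leftmost column, 0, becomes the leading bit)
Decimal check:
  0010010111010011 = 8192 + 1024 + 256 + 128 + 64 + 16 + 2 + 1 = 9683
  0111100011101101 = 16384 + 8192 + 4096 + 2048 + 128 + 64 + 32 + 8 + 4 + 1 = 30957
  9683 + 30957 = 40640, and 01001111011000000 = 32768 + 4096 + 2048 + 1024 + 512 + 128 + 64 = 40640 ✓



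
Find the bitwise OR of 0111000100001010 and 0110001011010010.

OR: 1 when either bit is 1
  0111000100001010
| 0110001011010010
------------------
  0111001111011010
Decimal: 28938 | 25298 = 29658



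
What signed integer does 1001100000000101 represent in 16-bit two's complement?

Binary: 1001100000000101
Sign bit: 1 (negative)
Invert: 0110011111111010
Add 1:  0110011111111011
Magnitude: 0110011111111011 = 16384 + 8192 + 1024 + 512 + 256 + 128 + 64 + 32 + 16 + 8 + 2 + 1 = 26619
Value: -26619



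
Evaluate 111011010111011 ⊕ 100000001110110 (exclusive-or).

XOR: 1 when bits differ
  111011010111011
^ 100000001110110
-----------------
  011011011001101
Decimal: 30395 ^ 16502 = 14029



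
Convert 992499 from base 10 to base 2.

Using repeated division by 2:
992499 ÷ 2 = 496249 remainder 1
496249 ÷ 2 = 248124 remainder 1
248124 ÷ 2 = 124062 remainder 0
124062 ÷ 2 = 62031 remainder 0
62031 ÷ 2 = 31015 remainder 1
31015 ÷ 2 = 15507 remainder 1
15507 ÷ 2 = 7753 remainder 1
7753 ÷ 2 = 3876 remainder 1
3876 ÷ 2 = 1938 remainder 0
1938 ÷ 2 = 969 remainder 0
969 ÷ 2 = 484 remainder 1
484 ÷ 2 = 242 remainder 0
242 ÷ 2 = 121 remainder 0
121 ÷ 2 = 60 remainder 1
60 ÷ 2 = 30 remainder 0
30 ÷ 2 = 15 remainder 0
15 ÷ 2 = 7 remainder 1
7 ÷ 2 = 3 remainder 1
3 ÷ 2 = 1 remainder 1
1 ÷ 2 = 0 remainder 1
Reading remainders bottom to top: 11110010010011110011



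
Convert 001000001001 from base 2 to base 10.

Sum of powers of 2 for each 1-bit:
2^0 + 2^3 + 2^9
= 1 + 8 + 512
= 521



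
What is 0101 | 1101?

OR: 1 when either bit is 1
  0101
| 1101
------
  1101
Decimal: 5 | 13 = 13



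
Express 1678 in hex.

Using repeated division by 16 (digits 10–15 are A–F):
1678 ÷ 16 = 104 remainder 14 (E)
104 ÷ 16 = 6 remainder 8
6 ÷ 16 = 0 remainder 6
Reading remainders bottom to top: 68E



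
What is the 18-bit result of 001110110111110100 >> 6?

Original: 001110110111110100 (decimal 60916)
Shift right by 6 positions
Drop the 6 low bits; fill with zeros on the left
Result: 000000001110110111 (decimal 951)
Equivalent: 60916 >> 6 = 60916 ÷ 2^6 = 951



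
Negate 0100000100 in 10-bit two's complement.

Original: 0100000100
Step 1 - Invert all bits: 1011111011
Step 2 - Add 1: 1011111100
Verification: 0100000100 + 1011111100 = 10000000000; discarding the end carry (carry out of the top bit) leaves the 10-bit value 0000000000, as required for x + (-x)



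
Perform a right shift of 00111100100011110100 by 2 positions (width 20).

Original: 00111100100011110100 (decimal 248052)
Shift right by 2 positions
Drop the 2 low bits; fill with zeros on the left
Result: 00001111001000111101 (decimal 62013)
Equivalent: 248052 >> 2 = 248052 ÷ 2^2 = 62013



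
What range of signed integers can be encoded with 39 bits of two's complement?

For 39-bit two's complement:
Minimum: -2^38 = -274877906944
Maximum: 2^38 - 1 = 274877906943



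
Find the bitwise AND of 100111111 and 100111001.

AND: 1 only when both bits are 1
  100111111
& 100111001
-----------
  100111001
Decimal: 319 & 313 = 313



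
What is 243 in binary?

Using repeated division by 2:
243 ÷ 2 = 121 remainder 1
121 ÷ 2 = 60 remainder 1
60 ÷ 2 = 30 remainder 0
30 ÷ 2 = 15 remainder 0
15 ÷ 2 = 7 remainder 1
7 ÷ 2 = 3 remainder 1
3 ÷ 2 = 1 remainder 1
1 ÷ 2 = 0 remainder 1
Reading remainders bottom to top: 11110011



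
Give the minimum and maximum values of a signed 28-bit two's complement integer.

For 28-bit two's complement:
Minimum: -2^27 = -134217728
Maximum: 2^27 - 1 = 134217727



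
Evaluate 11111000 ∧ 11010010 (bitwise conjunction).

AND: 1 only when both bits are 1
  11111000
& 11010010
----------
  11010000
Decimal: 248 & 210 = 208



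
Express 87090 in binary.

Using repeated division by 2:
87090 ÷ 2 = 43545 remainder 0
43545 ÷ 2 = 21772 remainder 1
21772 ÷ 2 = 10886 remainder 0
10886 ÷ 2 = 5443 remainder 0
5443 ÷ 2 = 2721 remainder 1
2721 ÷ 2 = 1360 remainder 1
1360 ÷ 2 = 680 remainder 0
680 ÷ 2 = 340 remainder 0
340 ÷ 2 = 170 remainder 0
170 ÷ 2 = 85 remainder 0
85 ÷ 2 = 42 remainder 1
42 ÷ 2 = 21 remainder 0
21 ÷ 2 = 10 remainder 1
10 ÷ 2 = 5 remainder 0
5 ÷ 2 = 2 remainder 1
2 ÷ 2 = 1 remainder 0
1 ÷ 2 = 0 remainder 1
Reading remainders bottom to top: 10101010000110010



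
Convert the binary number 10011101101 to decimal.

Sum of powers of 2 for each 1-bit:
2^0 + 2^2 + 2^3 + 2^5 + 2^6 + 2^7 + 2^10
= 1 + 4 + 8 + 32 + 64 + 128 + 1024
= 1261



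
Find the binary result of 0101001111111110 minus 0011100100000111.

Method 1 - Direct subtraction (column by column from the right: bit − bit − borrow-in; if negative, add 2 and borrow 1 from the next column):
borrow: 0111000000001110
        0101001111111110
-       0011100100000111
------------------------
        0001101011110111

Method 2 - Add two's complement:
Two's complement of 0011100100000111: invert → 1100011011111000, add 1 → 1100011011111001
  0101001111111110
+ 1100011011111001
------------------
 10001101011110111  (end carry out of the top bit = 1)
Discarding the end carry: 0001101011110111
Decimal check:
  0101001111111110 = 16384 + 4096 + 512 + 256 + 128 + 64 + 32 + 16 + 8 + 4 + 2 = 21502
  0011100100000111 = 8192 + 4096 + 2048 + 256 + 4 + 2 + 1 = 14599
  21502 - 14599 = 6903, and 0001101011110111 = 4096 + 2048 + 512 + 128 + 64 + 32 + 16 + 4 + 2 + 1 = 6903 ✓



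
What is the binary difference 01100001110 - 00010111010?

Method 1 - Direct subtraction (column by column from the right: bit − bit − borrow-in; if negative, add 2 and borrow 1 from the next column):
borrow: 00111100000
        01100001110
-       00010111010
-------------------
        01001010100

Method 2 - Add two's complement:
Two's complement of 00010111010: invert → 11101000101, add 1 → 11101000110
  01100001110
+ 11101000110
-------------
 101001010100  (end carry out of the top bit = 1)
Discarding the end carry: 01001010100
Decimal check:
  01100001110 = 512 + 256 + 8 + 4 + 2 = 782
  00010111010 = 128 + 32 + 16 + 8 + 2 = 186
  782 - 186 = 596, and 01001010100 = 512 + 64 + 16 + 4 = 596 ✓



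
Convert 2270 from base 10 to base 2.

Using repeated division by 2:
2270 ÷ 2 = 1135 remainder 0
1135 ÷ 2 = 567 remainder 1
567 ÷ 2 = 283 remainder 1
283 ÷ 2 = 141 remainder 1
141 ÷ 2 = 70 remainder 1
70 ÷ 2 = 35 remainder 0
35 ÷ 2 = 17 remainder 1
17 ÷ 2 = 8 remainder 1
8 ÷ 2 = 4 remainder 0
4 ÷ 2 = 2 remainder 0
2 ÷ 2 = 1 remainder 0
1 ÷ 2 = 0 remainder 1
Reading remainders bottom to top: 100011011110



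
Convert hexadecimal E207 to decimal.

Expand by place value (powers of 16):
Digit values: E = 14
E207 = 14 × 16^3 + 2 × 16^2 + 0 × 16^1 + 7 × 16^0
= 14 × 4096 + 2 × 256 + 0 × 16 + 7 × 1
= 57344 + 512 + 0 + 7
= 57863



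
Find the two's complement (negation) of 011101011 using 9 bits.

Original: 011101011
Step 1 - Invert all bits: 100010100
Step 2 - Add 1: 100010101
Verification: 011101011 + 100010101 = 1000000000; discarding the end carry (carry out of the top bit) leaves the 9-bit value 000000000, as required for x + (-x)



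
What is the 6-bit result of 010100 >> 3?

Original: 010100 (decimal 20)
Shift right by 3 positions
Drop the 3 low bits; fill with zeros on the left
Result: 000010 (decimal 2)
Equivalent: 20 >> 3 = 20 ÷ 2^3 = 2



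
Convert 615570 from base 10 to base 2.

Using repeated division by 2:
615570 ÷ 2 = 307785 remainder 0
307785 ÷ 2 = 153892 remainder 1
153892 ÷ 2 = 76946 remainder 0
76946 ÷ 2 = 38473 remainder 0
38473 ÷ 2 = 19236 remainder 1
19236 ÷ 2 = 9618 remainder 0
9618 ÷ 2 = 4809 remainder 0
4809 ÷ 2 = 2404 remainder 1
2404 ÷ 2 = 1202 remainder 0
1202 ÷ 2 = 601 remainder 0
601 ÷ 2 = 300 remainder 1
300 ÷ 2 = 150 remainder 0
150 ÷ 2 = 75 remainder 0
75 ÷ 2 = 37 remainder 1
37 ÷ 2 = 18 remainder 1
18 ÷ 2 = 9 remainder 0
9 ÷ 2 = 4 remainder 1
4 ÷ 2 = 2 remainder 0
2 ÷ 2 = 1 remainder 0
1 ÷ 2 = 0 remainder 1
Reading remainders bottom to top: 10010110010010010010



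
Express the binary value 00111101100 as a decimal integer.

Sum of powers of 2 for each 1-bit:
2^2 + 2^3 + 2^5 + 2^6 + 2^7 + 2^8
= 4 + 8 + 32 + 64 + 128 + 256
= 492



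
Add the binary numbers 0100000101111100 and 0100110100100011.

Add column by column from the right: bit + bit + carry-in; write the sum mod 2, carry 1 when the sum is 2 or 3.
carry:  1000001011000000
        0100000101111100
+       0100110100100011
------------------------
       01000111010011111
(the carry out of the leftmost column, 0, becomes the leading bit)
Decimal check:
  0100000101111100 = 16384 + 256 + 64 + 32 + 16 + 8 + 4 = 16764
  0100110100100011 = 16384 + 2048 + 1024 + 256 + 32 + 2 + 1 = 19747
  16764 + 19747 = 36511, and 01000111010011111 = 32768 + 2048 + 1024 + 512 + 128 + 16 + 8 + 4 + 2 + 1 = 36511 ✓



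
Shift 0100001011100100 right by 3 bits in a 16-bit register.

Original: 0100001011100100 (decimal 17124)
Shift right by 3 positions
Drop the 3 low bits; fill with zeros on the left
Result: 0000100001011100 (decimal 2140)
Equivalent: 17124 >> 3 = 17124 ÷ 2^3 = 2140



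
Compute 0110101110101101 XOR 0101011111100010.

XOR: 1 when bits differ
  0110101110101101
^ 0101011111100010
------------------
  0011110001001111
Decimal: 27565 ^ 22498 = 15439



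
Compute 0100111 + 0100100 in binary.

Add column by column from the right: bit + bit + carry-in; write the sum mod 2, carry 1 when the sum is 2 or 3.
carry:  1001000
        0100111
+       0100100
---------------
       01001011
(the carry out of the leftmost column, 0, becomes the leading bit)
Decimal check:
  0100111 = 32 + 4 + 2 + 1 = 39
  0100100 = 32 + 4 = 36
  39 + 36 = 75, and 01001011 = 64 + 8 + 2 + 1 = 75 ✓



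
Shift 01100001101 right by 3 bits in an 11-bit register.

Original: 01100001101 (decimal 781)
Shift right by 3 positions
Drop the 3 low bits; fill with zeros on the left
Result: 00001100001 (decimal 97)
Equivalent: 781 >> 3 = 781 ÷ 2^3 = 97



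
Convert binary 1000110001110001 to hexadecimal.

Group into 4-bit nibbles from right:
  1000 = 8
  1100 = C
  0111 = 7
  0001 = 1
Result: 8C71



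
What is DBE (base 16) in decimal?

Expand by place value (powers of 16):
Digit values: D = 13, B = 11, E = 14
DBE = 13 × 16^2 + 11 × 16^1 + 14 × 16^0
= 13 × 256 + 11 × 16 + 14 × 1
= 3328 + 176 + 14
= 3518



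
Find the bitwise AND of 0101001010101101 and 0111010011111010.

AND: 1 only when both bits are 1
  0101001010101101
& 0111010011111010
------------------
  0101000010101000
Decimal: 21165 & 29946 = 20648



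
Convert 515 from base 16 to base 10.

Expand by place value (powers of 16):
515 = 5 × 16^2 + 1 × 16^1 + 5 × 16^0
= 5 × 256 + 1 × 16 + 5 × 1
= 1280 + 16 + 5
= 1301



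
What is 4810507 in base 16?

Using repeated division by 16 (digits 10–15 are A–F):
4810507 ÷ 16 = 300656 remainder 11 (B)
300656 ÷ 16 = 18791 remainder 0
18791 ÷ 16 = 1174 remainder 7
1174 ÷ 16 = 73 remainder 6
73 ÷ 16 = 4 remainder 9
4 ÷ 16 = 0 remainder 4
Reading remainders bottom to top: 49670B



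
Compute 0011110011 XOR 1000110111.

XOR: 1 when bits differ
  0011110011
^ 1000110111
------------
  1011000100
Decimal: 243 ^ 567 = 708



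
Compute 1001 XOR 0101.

XOR: 1 when bits differ
  1001
^ 0101
------
  1100
Decimal: 9 ^ 5 = 12



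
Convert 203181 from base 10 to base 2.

Using repeated division by 2:
203181 ÷ 2 = 101590 remainder 1
101590 ÷ 2 = 50795 remainder 0
50795 ÷ 2 = 25397 remainder 1
25397 ÷ 2 = 12698 remainder 1
12698 ÷ 2 = 6349 remainder 0
6349 ÷ 2 = 3174 remainder 1
3174 ÷ 2 = 1587 remainder 0
1587 ÷ 2 = 793 remainder 1
793 ÷ 2 = 396 remainder 1
396 ÷ 2 = 198 remainder 0
198 ÷ 2 = 99 remainder 0
99 ÷ 2 = 49 remainder 1
49 ÷ 2 = 24 remainder 1
24 ÷ 2 = 12 remainder 0
12 ÷ 2 = 6 remainder 0
6 ÷ 2 = 3 remainder 0
3 ÷ 2 = 1 remainder 1
1 ÷ 2 = 0 remainder 1
Reading remainders bottom to top: 110001100110101101



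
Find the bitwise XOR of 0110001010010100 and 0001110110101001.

XOR: 1 when bits differ
  0110001010010100
^ 0001110110101001
------------------
  0111111100111101
Decimal: 25236 ^ 7593 = 32573



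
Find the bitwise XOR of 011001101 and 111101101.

XOR: 1 when bits differ
  011001101
^ 111101101
-----------
  100100000
Decimal: 205 ^ 493 = 288



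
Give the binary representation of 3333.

Using repeated division by 2:
3333 ÷ 2 = 1666 remainder 1
1666 ÷ 2 = 833 remainder 0
833 ÷ 2 = 416 remainder 1
416 ÷ 2 = 208 remainder 0
208 ÷ 2 = 104 remainder 0
104 ÷ 2 = 52 remainder 0
52 ÷ 2 = 26 remainder 0
26 ÷ 2 = 13 remainder 0
13 ÷ 2 = 6 remainder 1
6 ÷ 2 = 3 remainder 0
3 ÷ 2 = 1 remainder 1
1 ÷ 2 = 0 remainder 1
Reading remainders bottom to top: 110100000101



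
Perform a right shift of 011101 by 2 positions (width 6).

Original: 011101 (decimal 29)
Shift right by 2 positions
Drop the 2 low bits; fill with zeros on the left
Result: 000111 (decimal 7)
Equivalent: 29 >> 2 = 29 ÷ 2^2 = 7



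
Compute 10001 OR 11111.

OR: 1 when either bit is 1
  10001
| 11111
-------
  11111
Decimal: 17 | 31 = 31



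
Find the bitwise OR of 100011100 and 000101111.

OR: 1 when either bit is 1
  100011100
| 000101111
-----------
  100111111
Decimal: 284 | 47 = 319



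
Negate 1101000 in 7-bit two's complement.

Original (sign bit 1, negative): 1101000
Step 1 - Invert all bits: 0010111
Step 2 - Add 1: 0011000
Verification: 1101000 + 0011000 = 10000000; discarding the end carry (carry out of the top bit) leaves the 7-bit value 0000000, as required for x + (-x)



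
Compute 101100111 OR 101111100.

OR: 1 when either bit is 1
  101100111
| 101111100
-----------
  101111111
Decimal: 359 | 380 = 383



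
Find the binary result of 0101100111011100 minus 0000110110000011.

Method 1 - Direct subtraction (column by column from the right: bit − bit − borrow-in; if negative, add 2 and borrow 1 from the next column):
borrow: 0001100000000110
        0101100111011100
-       0000110110000011
------------------------
        0100110001011001

Method 2 - Add two's complement:
Two's complement of 0000110110000011: invert → 1111001001111100, add 1 → 1111001001111101
  0101100111011100
+ 1111001001111101
------------------
 10100110001011001  (end carry out of the top bit = 1)
Discarding the end carry: 0100110001011001
Decimal check:
  0101100111011100 = 16384 + 4096 + 2048 + 256 + 128 + 64 + 16 + 8 + 4 = 23004
  0000110110000011 = 2048 + 1024 + 256 + 128 + 2 + 1 = 3459
  23004 - 3459 = 19545, and 0100110001011001 = 16384 + 2048 + 1024 + 64 + 16 + 8 + 1 = 19545 ✓



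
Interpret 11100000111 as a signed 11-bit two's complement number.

Binary: 11100000111
Sign bit: 1 (negative)
Invert: 00011111000
Add 1:  00011111001
Magnitude: 00011111001 = 128 + 64 + 32 + 16 + 8 + 1 = 249
Value: -249



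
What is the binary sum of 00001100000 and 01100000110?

Add column by column from the right: bit + bit + carry-in; write the sum mod 2, carry 1 when the sum is 2 or 3.
carry:  00000000000
        00001100000
+       01100000110
-------------------
       001101100110
(the carry out of the leftmost column, 0, becomes the leading bit)
Decimal check:
  00001100000 = 64 + 32 = 96
  01100000110 = 512 + 256 + 4 + 2 = 774
  96 + 774 = 870, and 001101100110 = 512 + 256 + 64 + 32 + 4 + 2 = 870 ✓



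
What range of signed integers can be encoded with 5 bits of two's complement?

For 5-bit two's complement:
Minimum: -2^4 = -16
Maximum: 2^4 - 1 = 15



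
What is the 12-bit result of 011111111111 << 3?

Original: 011111111111 (decimal 2047)
Shift left by 3 positions
Append 3 zeros on the right and drop the 3 high bits that overflow the 12-bit width
Result: 111111111000 (decimal 4088)
Equivalent: 2047 << 3 = 2047 × 2^3 = 16376, truncated to 12 bits = 4088



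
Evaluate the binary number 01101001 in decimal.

Sum of powers of 2 for each 1-bit:
2^0 + 2^3 + 2^5 + 2^6
= 1 + 8 + 32 + 64
= 105



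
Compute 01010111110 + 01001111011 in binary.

Add column by column from the right: bit + bit + carry-in; write the sum mod 2, carry 1 when the sum is 2 or 3.
carry:  10111111100
        01010111110
+       01001111011
-------------------
       010100111001
(the carry out of the leftmost column, 0, becomes the leading bit)
Decimal check:
  01010111110 = 512 + 128 + 32 + 16 + 8 + 4 + 2 = 702
  01001111011 = 512 + 64 + 32 + 16 + 8 + 2 + 1 = 635
  702 + 635 = 1337, and 010100111001 = 1024 + 256 + 32 + 16 + 8 + 1 = 1337 ✓



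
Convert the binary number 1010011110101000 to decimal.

Sum of powers of 2 for each 1-bit:
2^3 + 2^5 + 2^7 + 2^8 + 2^9 + 2^10 + 2^13 + 2^15
= 8 + 32 + 128 + 256 + 512 + 1024 + 8192 + 32768
= 42920



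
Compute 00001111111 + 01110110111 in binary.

Add column by column from the right: bit + bit + carry-in; write the sum mod 2, carry 1 when the sum is 2 or 3.
carry:  11111111110
        00001111111
+       01110110111
-------------------
       010000110110
(the carry out of the leftmost column, 0, becomes the leading bit)
Decimal check:
  00001111111 = 64 + 32 + 16 + 8 + 4 + 2 + 1 = 127
  01110110111 = 512 + 256 + 128 + 32 + 16 + 4 + 2 + 1 = 951
  127 + 951 = 1078, and 010000110110 = 1024 + 32 + 16 + 4 + 2 = 1078 ✓



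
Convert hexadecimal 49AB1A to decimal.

Expand by place value (powers of 16):
Digit values: A = 10, B = 11
49AB1A = 4 × 16^5 + 9 × 16^4 + 10 × 16^3 + 11 × 16^2 + 1 × 16^1 + 10 × 16^0
= 4 × 1048576 + 9 × 65536 + 10 × 4096 + 11 × 256 + 1 × 16 + 10 × 1
= 4194304 + 589824 + 40960 + 2816 + 16 + 10
= 4827930



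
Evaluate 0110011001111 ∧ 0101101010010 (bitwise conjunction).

AND: 1 only when both bits are 1
  0110011001111
& 0101101010010
---------------
  0100001000010
Decimal: 3279 & 2898 = 2114



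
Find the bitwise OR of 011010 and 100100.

OR: 1 when either bit is 1
  011010
| 100100
--------
  111110
Decimal: 26 | 36 = 62



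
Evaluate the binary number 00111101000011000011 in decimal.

Sum of powers of 2 for each 1-bit:
2^0 + 2^1 + 2^6 + 2^7 + 2^12 + 2^14 + 2^15 + 2^16 + 2^17
= 1 + 2 + 64 + 128 + 4096 + 16384 + 32768 + 65536 + 131072
= 250051



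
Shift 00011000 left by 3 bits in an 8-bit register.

Original: 00011000 (decimal 24)
Shift left by 3 positions
Append 3 zeros on the right
Result: 11000000 (decimal 192)
Equivalent: 24 << 3 = 24 × 2^3 = 192



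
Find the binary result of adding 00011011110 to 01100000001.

Add column by column from the right: bit + bit + carry-in; write the sum mod 2, carry 1 when the sum is 2 or 3.
carry:  00000000000
        00011011110
+       01100000001
-------------------
       001111011111
(the carry out of the leftmost column, 0, becomes the leading bit)
Decimal check:
  00011011110 = 128 + 64 + 16 + 8 + 4 + 2 = 222
  01100000001 = 512 + 256 + 1 = 769
  222 + 769 = 991, and 001111011111 = 512 + 256 + 128 + 64 + 16 + 8 + 4 + 2 + 1 = 991 ✓



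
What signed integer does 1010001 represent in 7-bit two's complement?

Binary: 1010001
Sign bit: 1 (negative)
Invert: 0101110
Add 1:  0101111
Magnitude: 0101111 = 32 + 8 + 4 + 2 + 1 = 47
Value: -47



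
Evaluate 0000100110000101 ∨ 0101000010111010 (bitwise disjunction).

OR: 1 when either bit is 1
  0000100110000101
| 0101000010111010
------------------
  0101100110111111
Decimal: 2437 | 20666 = 22975



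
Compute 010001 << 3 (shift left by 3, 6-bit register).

Original: 010001 (decimal 17)
Shift left by 3 positions
Append 3 zeros on the right and drop the 3 high bits that overflow the 6-bit width
Result: 001000 (decimal 8)
Equivalent: 17 << 3 = 17 × 2^3 = 136, truncated to 6 bits = 8



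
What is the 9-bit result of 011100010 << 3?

Original: 011100010 (decimal 226)
Shift left by 3 positions
Append 3 zeros on the right and drop the 3 high bits that overflow the 9-bit width
Result: 100010000 (decimal 272)
Equivalent: 226 << 3 = 226 × 2^3 = 1808, truncated to 9 bits = 272



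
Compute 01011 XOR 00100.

XOR: 1 when bits differ
  01011
^ 00100
-------
  01111
Decimal: 11 ^ 4 = 15



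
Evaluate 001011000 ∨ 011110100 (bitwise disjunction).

OR: 1 when either bit is 1
  001011000
| 011110100
-----------
  011111100
Decimal: 88 | 244 = 252



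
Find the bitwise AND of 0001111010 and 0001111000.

AND: 1 only when both bits are 1
  0001111010
& 0001111000
------------
  0001111000
Decimal: 122 & 120 = 120



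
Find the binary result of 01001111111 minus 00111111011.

Method 1 - Direct subtraction (column by column from the right: bit − bit − borrow-in; if negative, add 2 and borrow 1 from the next column):
borrow: 01100000000
        01001111111
-       00111111011
-------------------
        00010000100

Method 2 - Add two's complement:
Two's complement of 00111111011: invert → 11000000100, add 1 → 11000000101
  01001111111
+ 11000000101
-------------
 100010000100  (end carry out of the top bit = 1)
Discarding the end carry: 00010000100
Decimal check:
  01001111111 = 512 + 64 + 32 + 16 + 8 + 4 + 2 + 1 = 639
  00111111011 = 256 + 128 + 64 + 32 + 16 + 8 + 2 + 1 = 507
  639 - 507 = 132, and 00010000100 = 128 + 4 = 132 ✓



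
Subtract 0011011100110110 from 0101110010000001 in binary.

Method 1 - Direct subtraction (column by column from the right: bit − bit − borrow-in; if negative, add 2 and borrow 1 from the next column):
borrow: 0100111011111100
        0101110010000001
-       0011011100110110
------------------------
        0010010101001011

Method 2 - Add two's complement:
Two's complement of 0011011100110110: invert → 1100100011001001, add 1 → 1100100011001010
  0101110010000001
+ 1100100011001010
------------------
 10010010101001011  (end carry out of the top bit = 1)
Discarding the end carry: 0010010101001011
Decimal check:
  0101110010000001 = 16384 + 4096 + 2048 + 1024 + 128 + 1 = 23681
  0011011100110110 = 8192 + 4096 + 1024 + 512 + 256 + 32 + 16 + 4 + 2 = 14134
  23681 - 14134 = 9547, and 0010010101001011 = 8192 + 1024 + 256 + 64 + 8 + 2 + 1 = 9547 ✓



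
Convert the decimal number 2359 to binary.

Using repeated division by 2:
2359 ÷ 2 = 1179 remainder 1
1179 ÷ 2 = 589 remainder 1
589 ÷ 2 = 294 remainder 1
294 ÷ 2 = 147 remainder 0
147 ÷ 2 = 73 remainder 1
73 ÷ 2 = 36 remainder 1
36 ÷ 2 = 18 remainder 0
18 ÷ 2 = 9 remainder 0
9 ÷ 2 = 4 remainder 1
4 ÷ 2 = 2 remainder 0
2 ÷ 2 = 1 remainder 0
1 ÷ 2 = 0 remainder 1
Reading remainders bottom to top: 100100110111



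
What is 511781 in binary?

Using repeated division by 2:
511781 ÷ 2 = 255890 remainder 1
255890 ÷ 2 = 127945 remainder 0
127945 ÷ 2 = 63972 remainder 1
63972 ÷ 2 = 31986 remainder 0
31986 ÷ 2 = 15993 remainder 0
15993 ÷ 2 = 7996 remainder 1
7996 ÷ 2 = 3998 remainder 0
3998 ÷ 2 = 1999 remainder 0
1999 ÷ 2 = 999 remainder 1
999 ÷ 2 = 499 remainder 1
499 ÷ 2 = 249 remainder 1
249 ÷ 2 = 124 remainder 1
124 ÷ 2 = 62 remainder 0
62 ÷ 2 = 31 remainder 0
31 ÷ 2 = 15 remainder 1
15 ÷ 2 = 7 remainder 1
7 ÷ 2 = 3 remainder 1
3 ÷ 2 = 1 remainder 1
1 ÷ 2 = 0 remainder 1
Reading remainders bottom to top: 1111100111100100101



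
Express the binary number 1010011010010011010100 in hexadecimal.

Group into 4-bit nibbles from right:
  0010 = 2
  1001 = 9
  1010 = A
  0100 = 4
  1101 = D
  0100 = 4
Result: 29A4D4



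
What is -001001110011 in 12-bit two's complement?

Original: 001001110011
Step 1 - Invert all bits: 110110001100
Step 2 - Add 1: 110110001101
Verification: 001001110011 + 110110001101 = 1000000000000; discarding the end carry (carry out of the top bit) leaves the 12-bit value 000000000000, as required for x + (-x)



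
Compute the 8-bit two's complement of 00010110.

Original: 00010110
Step 1 - Invert all bits: 11101001
Step 2 - Add 1: 11101010
Verification: 00010110 + 11101010 = 100000000; discarding the end carry (carry out of the top bit) leaves the 8-bit value 00000000, as required for x + (-x)



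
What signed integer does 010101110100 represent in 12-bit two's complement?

Binary: 010101110100
Sign bit: 0 (non-negative)
Read directly as an unsigned value:
010101110100 = 1024 + 256 + 64 + 32 + 16 + 4 = 1396
Value: 1396



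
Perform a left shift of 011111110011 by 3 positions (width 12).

Original: 011111110011 (decimal 2035)
Shift left by 3 positions
Append 3 zeros on the right and drop the 3 high bits that overflow the 12-bit width
Result: 111110011000 (decimal 3992)
Equivalent: 2035 << 3 = 2035 × 2^3 = 16280, truncated to 12 bits = 3992



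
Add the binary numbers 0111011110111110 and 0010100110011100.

Add column by column from the right: bit + bit + carry-in; write the sum mod 2, carry 1 when the sum is 2 or 3.
carry:  1111111101111000
        0111011110111110
+       0010100110011100
------------------------
       01010000101011010
(the carry out of the leftmost column, 0, becomes the leading bit)
Decimal check:
  0111011110111110 = 16384 + 8192 + 4096 + 1024 + 512 + 256 + 128 + 32 + 16 + 8 + 4 + 2 = 30654
  0010100110011100 = 8192 + 2048 + 256 + 128 + 16 + 8 + 4 = 10652
  30654 + 10652 = 41306, and 01010000101011010 = 32768 + 8192 + 256 + 64 + 16 + 8 + 2 = 41306 ✓



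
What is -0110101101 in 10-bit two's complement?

Original: 0110101101
Step 1 - Invert all bits: 1001010010
Step 2 - Add 1: 1001010011
Verification: 0110101101 + 1001010011 = 10000000000; discarding the end carry (carry out of the top bit) leaves the 10-bit value 0000000000, as required for x + (-x)



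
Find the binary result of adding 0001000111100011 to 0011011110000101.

Add column by column from the right: bit + bit + carry-in; write the sum mod 2, carry 1 when the sum is 2 or 3.
carry:  0110111100001110
        0001000111100011
+       0011011110000101
------------------------
       00100100101101000
(the carry out of the leftmost column, 0, becomes the leading bit)
Decimal check:
  0001000111100011 = 4096 + 256 + 128 + 64 + 32 + 2 + 1 = 4579
  0011011110000101 = 8192 + 4096 + 1024 + 512 + 256 + 128 + 4 + 1 = 14213
  4579 + 14213 = 18792, and 00100100101101000 = 16384 + 2048 + 256 + 64 + 32 + 8 = 18792 ✓



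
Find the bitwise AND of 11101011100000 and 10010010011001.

AND: 1 only when both bits are 1
  11101011100000
& 10010010011001
----------------
  10000010000000
Decimal: 15072 & 9369 = 8320



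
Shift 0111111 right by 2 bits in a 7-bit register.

Original: 0111111 (decimal 63)
Shift right by 2 positions
Drop the 2 low bits; fill with zeros on the left
Result: 0001111 (decimal 15)
Equivalent: 63 >> 2 = 63 ÷ 2^2 = 15



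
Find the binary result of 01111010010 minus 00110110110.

Method 1 - Direct subtraction (column by column from the right: bit − bit − borrow-in; if negative, add 2 and borrow 1 from the next column):
borrow: 00001111000
        01111010010
-       00110110110
-------------------
        01000011100

Method 2 - Add two's complement:
Two's complement of 00110110110: invert → 11001001001, add 1 → 11001001010
  01111010010
+ 11001001010
-------------
 101000011100  (end carry out of the top bit = 1)
Discarding the end carry: 01000011100
Decimal check:
  01111010010 = 512 + 256 + 128 + 64 + 16 + 2 = 978
  00110110110 = 256 + 128 + 32 + 16 + 4 + 2 = 438
  978 - 438 = 540, and 01000011100 = 512 + 16 + 8 + 4 = 540 ✓



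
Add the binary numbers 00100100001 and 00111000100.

Add column by column from the right: bit + bit + carry-in; write the sum mod 2, carry 1 when the sum is 2 or 3.
carry:  01000000000
        00100100001
+       00111000100
-------------------
       001011100101
(the carry out of the leftmost column, 0, becomes the leading bit)
Decimal check:
  00100100001 = 256 + 32 + 1 = 289
  00111000100 = 256 + 128 + 64 + 4 = 452
  289 + 452 = 741, and 001011100101 = 512 + 128 + 64 + 32 + 4 + 1 = 741 ✓



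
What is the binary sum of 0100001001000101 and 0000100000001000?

Add column by column from the right: bit + bit + carry-in; write the sum mod 2, carry 1 when the sum is 2 or 3.
carry:  0000000000000000
        0100001001000101
+       0000100000001000
------------------------
       00100101001001101
(the carry out of the leftmost column, 0, becomes the leading bit)
Decimal check:
  0100001001000101 = 16384 + 512 + 64 + 4 + 1 = 16965
  0000100000001000 = 2048 + 8 = 2056
  16965 + 2056 = 19021, and 00100101001001101 = 16384 + 2048 + 512 + 64 + 8 + 4 + 1 = 19021 ✓

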